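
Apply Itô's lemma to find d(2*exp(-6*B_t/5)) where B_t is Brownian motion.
d(2*exp(-6*B_t/5)) = (36*exp(-6*B_t/5)/25) dt + (-12*exp(-6*B_t/5)/5) dB_t

Itô's formula for f(B_t) gives d f(B_t) = f'(B_t) dB_t + (1/2) f''(B_t) dt. Compute derivatives of f(x) = 2*exp(-6*x/5):
  f'(x)  = -12*exp(-6*x/5)/5
  f''(x) = 72*exp(-6*x/5)/25
Substitute x = B_t and multiply the f'' term by 1/2:
  drift     = (1/2) * (72*exp(-6*x/5)/25) evaluated at B_t = 36*exp(-6*B_t/5)/25
  diffusion = (-12*exp(-6*x/5)/5) evaluated at B_t = -12*exp(-6*B_t/5)/5
Therefore d(2*exp(-6*B_t/5)) = (36*exp(-6*B_t/5)/25) dt + (-12*exp(-6*B_t/5)/5) dB_t.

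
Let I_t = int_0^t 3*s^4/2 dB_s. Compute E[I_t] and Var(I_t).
E[I_t] = 0; Var(I_t) = t^9/4

The Itô integral of a deterministic integrand f(s) has mean 0 because each increment f(s) * (B_{s+ds} - B_s) has mean 0. By the Itô isometry:
  Var( int_0^t f(s) dB_s ) = E[ (int_0^t f(s) dB_s)^2 ] = int_0^t f(s)^2 ds.
Here f(s) = 3*s^4/2, so f(s)^2 = 9*s^8/4. Integrate:
  int_0^t (9*s^8/4) ds = t^9/4.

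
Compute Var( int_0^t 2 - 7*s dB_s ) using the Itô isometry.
Var = t*(49*t^2 - 42*t + 12)/3

The Itô integral of a deterministic integrand f(s) has mean 0 because each increment f(s) * (B_{s+ds} - B_s) has mean 0. By the Itô isometry:
  Var( int_0^t f(s) dB_s ) = E[ (int_0^t f(s) dB_s)^2 ] = int_0^t f(s)^2 ds.
Here f(s) = 2 - 7*s, so f(s)^2 = (7*s - 2)^2. Integrate:
  int_0^t ((7*s - 2)^2) ds = t*(49*t^2 - 42*t + 12)/3.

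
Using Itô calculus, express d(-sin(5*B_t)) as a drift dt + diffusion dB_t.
d(-sin(5*B_t)) = (25*sin(5*B_t)/2) dt + (-5*cos(5*B_t)) dB_t

Itô's formula for f(B_t) gives d f(B_t) = f'(B_t) dB_t + (1/2) f''(B_t) dt. Compute derivatives of f(x) = -sin(5*x):
  f'(x)  = -5*cos(5*x)
  f''(x) = 25*sin(5*x)
Substitute x = B_t and multiply the f'' term by 1/2:
  drift     = (1/2) * (25*sin(5*x)) evaluated at B_t = 25*sin(5*B_t)/2
  diffusion = (-5*cos(5*x)) evaluated at B_t = -5*cos(5*B_t)
Therefore d(-sin(5*B_t)) = (25*sin(5*B_t)/2) dt + (-5*cos(5*B_t)) dB_t.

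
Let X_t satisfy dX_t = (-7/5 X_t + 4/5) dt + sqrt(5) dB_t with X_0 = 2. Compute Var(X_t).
Var(X_t) = 25/14 - 25*exp(-14*t/5)/14

The variance V(t) = Var(X_t) satisfies V'(t) = 2 a V(t) + c^2 with V(0) = 0 (drift coefficient is linear in X, diffusion is constant). With a = -7/5, c = sqrt(5), the solution is
  V(t) = (c^2 / (2 a)) * (exp(2 a t) - 1)
       = (sqrt(5)^2 / (2*(-7/5))) * (exp((-14/5) t) - 1)
       = 25/14 - 25*exp(-14*t/5)/14.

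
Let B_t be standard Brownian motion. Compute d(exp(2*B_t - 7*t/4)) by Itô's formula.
d(exp(2*B_t - 7*t/4)) = (exp(2*B_t - 7*t/4)/4) dt + (2*exp(2*B_t - 7*t/4)) dB_t

Itô's formula for f(t, x): d f(t, B_t) = (f_t + (1/2) f_xx) dt + f_x dB_t. Compute partials of f(t, x) = exp(-7*t/4 + 2*x):
  f_t(t,x)  = -7*exp(-7*t/4 + 2*x)/4
  f_x(t,x)  = 2*exp(-7*t/4 + 2*x)
  f_xx(t,x) = 4*exp(-7*t/4 + 2*x)
Assemble drift = f_t + (1/2) f_xx = exp(-7*t/4 + 2*x)/4 and diffusion = f_x = 2*exp(-7*t/4 + 2*x). Substituting x = B_t:
  d(exp(2*B_t - 7*t/4)) = (exp(2*B_t - 7*t/4)/4) dt + (2*exp(2*B_t - 7*t/4)) dB_t.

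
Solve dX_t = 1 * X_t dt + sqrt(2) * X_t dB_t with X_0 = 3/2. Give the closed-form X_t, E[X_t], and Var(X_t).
X_t = 3/2 * exp((0) t + (sqrt(2)) B_t); E[X_t] = 3*exp(t)/2; Var(X_t) = 9*(exp(2*t) - 1)*exp(2*t)/4

For GBM dX = mu X dt + sigma X dB with X_0 = x_0, apply Itô to Y = log X: dY = (mu - sigma^2/2) dt + sigma dB, so Y_t = log(x_0) + (mu - sigma^2/2) t + sigma B_t and hence X_t = x_0 * exp((mu - sigma^2/2) t + sigma B_t).
With mu = 1, sigma = sqrt(2), x_0 = 3/2, this gives:
  X_t = 3/2 * exp((0) * t + (sqrt(2)) * B_t).
Since sigma*B_t ~ Normal(0, sigma^2 t), E[exp(sigma*B_t)] = exp(sigma^2 t / 2); so E[X_t] = x_0 * exp((mu - sigma^2/2) t) * exp(sigma^2 t / 2) = x_0 * exp(mu t) = 3*exp(t)/2.
Var(X_t) = E[X_t^2] - (E[X_t])^2 = x_0^2 * exp(2 mu t) * (exp(sigma^2 t) - 1) = 9*(exp(2*t) - 1)*exp(2*t)/4.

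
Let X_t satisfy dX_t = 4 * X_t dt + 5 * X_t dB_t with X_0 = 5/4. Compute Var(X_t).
Var(X_t) = 25*(exp(25*t) - 1)*exp(8*t)/16

For GBM dX = mu X dt + sigma X dB with X_0 = x_0, apply Itô to Y = log X: dY = (mu - sigma^2/2) dt + sigma dB, so Y_t = log(x_0) + (mu - sigma^2/2) t + sigma B_t and hence X_t = x_0 * exp((mu - sigma^2/2) t + sigma B_t).
With mu = 4, sigma = 5, x_0 = 5/4, this gives:
  X_t = 5/4 * exp((-17/2) * t + (5) * B_t).
Since sigma*B_t ~ Normal(0, sigma^2 t), E[exp(sigma*B_t)] = exp(sigma^2 t / 2); so E[X_t] = x_0 * exp((mu - sigma^2/2) t) * exp(sigma^2 t / 2) = x_0 * exp(mu t) = 5*exp(4*t)/4.
Var(X_t) = E[X_t^2] - (E[X_t])^2 = x_0^2 * exp(2 mu t) * (exp(sigma^2 t) - 1) = 25*(exp(25*t) - 1)*exp(8*t)/16.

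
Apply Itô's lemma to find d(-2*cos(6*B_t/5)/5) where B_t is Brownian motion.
d(-2*cos(6*B_t/5)/5) = (36*cos(6*B_t/5)/125) dt + (12*sin(6*B_t/5)/25) dB_t

Itô's formula for f(B_t) gives d f(B_t) = f'(B_t) dB_t + (1/2) f''(B_t) dt. Compute derivatives of f(x) = -2*cos(6*x/5)/5:
  f'(x)  = 12*sin(6*x/5)/25
  f''(x) = 72*cos(6*x/5)/125
Substitute x = B_t and multiply the f'' term by 1/2:
  drift     = (1/2) * (72*cos(6*x/5)/125) evaluated at B_t = 36*cos(6*B_t/5)/125
  diffusion = (12*sin(6*x/5)/25) evaluated at B_t = 12*sin(6*B_t/5)/25
Therefore d(-2*cos(6*B_t/5)/5) = (36*cos(6*B_t/5)/125) dt + (12*sin(6*B_t/5)/25) dB_t.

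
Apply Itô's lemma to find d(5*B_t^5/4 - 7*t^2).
d(5*B_t^5/4 - 7*t^2) = (25*B_t^3/2 - 14*t) dt + (25*B_t^4/4) dB_t

Itô's formula for f(t, x): d f(t, B_t) = (f_t + (1/2) f_xx) dt + f_x dB_t. Compute partials of f(t, x) = -7*t^2 + 5*x^5/4:
  f_t(t,x)  = -14*t
  f_x(t,x)  = 25*x^4/4
  f_xx(t,x) = 25*x^3
Assemble drift = f_t + (1/2) f_xx = -14*t + 25*x^3/2 and diffusion = f_x = 25*x^4/4. Substituting x = B_t:
  d(5*B_t^5/4 - 7*t^2) = (25*B_t^3/2 - 14*t) dt + (25*B_t^4/4) dB_t.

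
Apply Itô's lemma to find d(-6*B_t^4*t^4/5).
d(-6*B_t^4*t^4/5) = (12*B_t^2*t^3*(-2*B_t^2 - 3*t)/5) dt + (-24*B_t^3*t^4/5) dB_t

Itô's formula for f(t, x): d f(t, B_t) = (f_t + (1/2) f_xx) dt + f_x dB_t. Compute partials of f(t, x) = -6*t^4*x^4/5:
  f_t(t,x)  = -24*t^3*x^4/5
  f_x(t,x)  = -24*t^4*x^3/5
  f_xx(t,x) = -72*t^4*x^2/5
Assemble drift = f_t + (1/2) f_xx = 12*t^3*x^2*(-3*t - 2*x^2)/5 and diffusion = f_x = -24*t^4*x^3/5. Substituting x = B_t:
  d(-6*B_t^4*t^4/5) = (12*B_t^2*t^3*(-2*B_t^2 - 3*t)/5) dt + (-24*B_t^3*t^4/5) dB_t.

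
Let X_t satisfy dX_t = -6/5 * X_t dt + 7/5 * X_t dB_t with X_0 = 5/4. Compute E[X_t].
E[X_t] = 5*exp(-6*t/5)/4

For GBM dX = mu X dt + sigma X dB with X_0 = x_0, apply Itô to Y = log X: dY = (mu - sigma^2/2) dt + sigma dB, so Y_t = log(x_0) + (mu - sigma^2/2) t + sigma B_t and hence X_t = x_0 * exp((mu - sigma^2/2) t + sigma B_t).
With mu = -6/5, sigma = 7/5, x_0 = 5/4, this gives:
  X_t = 5/4 * exp((-109/50) * t + (7/5) * B_t).
Since sigma*B_t ~ Normal(0, sigma^2 t), E[exp(sigma*B_t)] = exp(sigma^2 t / 2); so E[X_t] = x_0 * exp((mu - sigma^2/2) t) * exp(sigma^2 t / 2) = x_0 * exp(mu t) = 5*exp(-6*t/5)/4.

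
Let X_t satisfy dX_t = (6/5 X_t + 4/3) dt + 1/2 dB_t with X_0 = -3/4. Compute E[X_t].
E[X_t] = 13*exp(6*t/5)/36 - 10/9

Taking expectations and using E[dB_t] = 0, the mean m(t) = E[X_t] satisfies the ODE m'(t) = a m(t) + b with m(0) = x_0. With a = 6/5, b = 4/3, x_0 = -3/4, the solution is
  m(t) = x_0 * exp(a t) + (b/a) * (exp(a t) - 1)
       = (-3/4) * exp((6/5) t) + ((4/3)/(6/5)) * (exp((6/5) t) - 1)
       = 13*exp(6*t/5)/36 - 10/9.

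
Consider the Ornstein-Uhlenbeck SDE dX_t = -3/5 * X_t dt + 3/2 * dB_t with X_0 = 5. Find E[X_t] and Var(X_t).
E[X_t] = 5*exp(-3*t/5); Var(X_t) = 15/8 - 15*exp(-6*t/5)/8

The OU SDE dX = -theta X dt + sigma dB admits the integrating factor exp(theta t): d(exp(theta t) X_t) = sigma exp(theta t) dB_t. Integrating from 0 to t:
  X_t = x_0 * exp(-theta t) + sigma * int_0^t exp(-theta (t-s)) dB_s.
The Itô integral has mean 0 and (by the Itô isometry) variance sigma^2 * int_0^t exp(-2 theta (t - s)) ds = sigma^2 * (1 - exp(-2 theta t)) / (2 theta).
With theta = 3/5, sigma = 3/2, x_0 = 5:
  E[X_t] = 5 * exp(-3/5 t) = 5*exp(-3*t/5)
  Var(X_t) = (3/2)^2 * (1 - exp(-2*3/5 t)) / (2 * 3/5) = 15/8 - 15*exp(-6*t/5)/8.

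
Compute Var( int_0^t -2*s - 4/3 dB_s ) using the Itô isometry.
Var = 4*t*(3*t^2 + 6*t + 4)/9

The Itô integral of a deterministic integrand f(s) has mean 0 because each increment f(s) * (B_{s+ds} - B_s) has mean 0. By the Itô isometry:
  Var( int_0^t f(s) dB_s ) = E[ (int_0^t f(s) dB_s)^2 ] = int_0^t f(s)^2 ds.
Here f(s) = -2*s - 4/3, so f(s)^2 = 4*(3*s + 2)^2/9. Integrate:
  int_0^t (4*(3*s + 2)^2/9) ds = 4*t*(3*t^2 + 6*t + 4)/9.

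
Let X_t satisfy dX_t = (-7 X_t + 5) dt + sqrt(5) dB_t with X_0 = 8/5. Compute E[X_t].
E[X_t] = 5/7 + 31*exp(-7*t)/35

Taking expectations and using E[dB_t] = 0, the mean m(t) = E[X_t] satisfies the ODE m'(t) = a m(t) + b with m(0) = x_0. With a = -7, b = 5, x_0 = 8/5, the solution is
  m(t) = x_0 * exp(a t) + (b/a) * (exp(a t) - 1)
       = (8/5) * exp((-7) t) + (5/(-7)) * (exp((-7) t) - 1)
       = 5/7 + 31*exp(-7*t)/35.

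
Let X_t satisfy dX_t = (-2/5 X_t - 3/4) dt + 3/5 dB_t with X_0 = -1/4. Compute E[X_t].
E[X_t] = -15/8 + 13*exp(-2*t/5)/8

Taking expectations and using E[dB_t] = 0, the mean m(t) = E[X_t] satisfies the ODE m'(t) = a m(t) + b with m(0) = x_0. With a = -2/5, b = -3/4, x_0 = -1/4, the solution is
  m(t) = x_0 * exp(a t) + (b/a) * (exp(a t) - 1)
       = (-1/4) * exp((-2/5) t) + ((-3/4)/(-2/5)) * (exp((-2/5) t) - 1)
       = -15/8 + 13*exp(-2*t/5)/8.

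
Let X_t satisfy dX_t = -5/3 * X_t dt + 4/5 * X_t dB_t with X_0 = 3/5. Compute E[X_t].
E[X_t] = 3*exp(-5*t/3)/5

For GBM dX = mu X dt + sigma X dB with X_0 = x_0, apply Itô to Y = log X: dY = (mu - sigma^2/2) dt + sigma dB, so Y_t = log(x_0) + (mu - sigma^2/2) t + sigma B_t and hence X_t = x_0 * exp((mu - sigma^2/2) t + sigma B_t).
With mu = -5/3, sigma = 4/5, x_0 = 3/5, this gives:
  X_t = 3/5 * exp((-149/75) * t + (4/5) * B_t).
Since sigma*B_t ~ Normal(0, sigma^2 t), E[exp(sigma*B_t)] = exp(sigma^2 t / 2); so E[X_t] = x_0 * exp((mu - sigma^2/2) t) * exp(sigma^2 t / 2) = x_0 * exp(mu t) = 3*exp(-5*t/3)/5.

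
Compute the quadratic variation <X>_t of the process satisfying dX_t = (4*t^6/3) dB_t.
<X>_t = 16*t^13/117

For an Itô process dX_t = a(t) dt + b(t) dB_t, the quadratic variation is <X>_t = int_0^t b(s)^2 ds (the drift term does not contribute). Here b(s) = 4*s^6/3, so
  b(s)^2 = 16*s^12/9.
Integrating from 0 to t:
  <X>_t = int_0^t (16*s^12/9) ds = 16*t^13/117.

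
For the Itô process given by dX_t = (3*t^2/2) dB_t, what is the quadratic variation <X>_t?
<X>_t = 9*t^5/20

For an Itô process dX_t = a(t) dt + b(t) dB_t, the quadratic variation is <X>_t = int_0^t b(s)^2 ds (the drift term does not contribute). Here b(s) = 3*s^2/2, so
  b(s)^2 = 9*s^4/4.
Integrating from 0 to t:
  <X>_t = int_0^t (9*s^4/4) ds = 9*t^5/20.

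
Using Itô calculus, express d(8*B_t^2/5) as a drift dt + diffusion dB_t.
d(8*B_t^2/5) = (8/5) dt + (16*B_t/5) dB_t

Itô's formula for f(B_t) gives d f(B_t) = f'(B_t) dB_t + (1/2) f''(B_t) dt. Compute derivatives of f(x) = 8*x^2/5:
  f'(x)  = 16*x/5
  f''(x) = 16/5
Substitute x = B_t and multiply the f'' term by 1/2:
  drift     = (1/2) * (16/5) evaluated at B_t = 8/5
  diffusion = (16*x/5) evaluated at B_t = 16*B_t/5
Therefore d(8*B_t^2/5) = (8/5) dt + (16*B_t/5) dB_t.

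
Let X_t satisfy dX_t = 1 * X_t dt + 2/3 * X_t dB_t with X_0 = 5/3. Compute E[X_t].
E[X_t] = 5*exp(t)/3

For GBM dX = mu X dt + sigma X dB with X_0 = x_0, apply Itô to Y = log X: dY = (mu - sigma^2/2) dt + sigma dB, so Y_t = log(x_0) + (mu - sigma^2/2) t + sigma B_t and hence X_t = x_0 * exp((mu - sigma^2/2) t + sigma B_t).
With mu = 1, sigma = 2/3, x_0 = 5/3, this gives:
  X_t = 5/3 * exp((7/9) * t + (2/3) * B_t).
Since sigma*B_t ~ Normal(0, sigma^2 t), E[exp(sigma*B_t)] = exp(sigma^2 t / 2); so E[X_t] = x_0 * exp((mu - sigma^2/2) t) * exp(sigma^2 t / 2) = x_0 * exp(mu t) = 5*exp(t)/3.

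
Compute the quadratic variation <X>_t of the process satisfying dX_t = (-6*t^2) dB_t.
<X>_t = 36*t^5/5

For an Itô process dX_t = a(t) dt + b(t) dB_t, the quadratic variation is <X>_t = int_0^t b(s)^2 ds (the drift term does not contribute). Here b(s) = -6*s^2, so
  b(s)^2 = 36*s^4.
Integrating from 0 to t:
  <X>_t = int_0^t (36*s^4) ds = 36*t^5/5.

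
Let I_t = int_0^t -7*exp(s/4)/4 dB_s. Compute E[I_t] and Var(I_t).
E[I_t] = 0; Var(I_t) = 49*exp(t/2)/8 - 49/8

The Itô integral of a deterministic integrand f(s) has mean 0 because each increment f(s) * (B_{s+ds} - B_s) has mean 0. By the Itô isometry:
  Var( int_0^t f(s) dB_s ) = E[ (int_0^t f(s) dB_s)^2 ] = int_0^t f(s)^2 ds.
Here f(s) = -7*exp(s/4)/4, so f(s)^2 = 49*exp(s/2)/16. Integrate:
  int_0^t (49*exp(s/2)/16) ds = 49*exp(t/2)/8 - 49/8.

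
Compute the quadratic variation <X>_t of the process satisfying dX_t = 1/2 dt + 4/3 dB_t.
<X>_t = 16*t/9

For an Itô process dX_t = a(t) dt + b(t) dB_t, the quadratic variation is <X>_t = int_0^t b(s)^2 ds (the drift term does not contribute). Here b(s) = 4/3, so
  b(s)^2 = 16/9.
Integrating from 0 to t:
  <X>_t = int_0^t (16/9) ds = 16*t/9.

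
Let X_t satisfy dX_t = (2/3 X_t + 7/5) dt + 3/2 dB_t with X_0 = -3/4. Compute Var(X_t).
Var(X_t) = 27*exp(4*t/3)/16 - 27/16

The variance V(t) = Var(X_t) satisfies V'(t) = 2 a V(t) + c^2 with V(0) = 0 (drift coefficient is linear in X, diffusion is constant). With a = 2/3, c = 3/2, the solution is
  V(t) = (c^2 / (2 a)) * (exp(2 a t) - 1)
       = ((3/2)^2 / (2*(2/3))) * (exp((4/3) t) - 1)
       = 27*exp(4*t/3)/16 - 27/16.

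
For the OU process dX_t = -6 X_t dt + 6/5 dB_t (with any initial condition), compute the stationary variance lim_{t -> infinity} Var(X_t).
lim Var(X_t) = 3/25

The OU SDE dX = -theta X dt + sigma dB admits the integrating factor exp(theta t): d(exp(theta t) X_t) = sigma exp(theta t) dB_t. Integrating from 0 to t gives X_t = x_0 * exp(-theta t) + sigma * int_0^t exp(-theta (t-s)) dB_s for any initial x_0. The Itô integral has variance (by the Itô isometry) sigma^2 * int_0^t exp(-2 theta (t - s)) ds = sigma^2 * (1 - exp(-2 theta t)) / (2 theta), independent of x_0.
With theta = 6, sigma = 6/5:
  Var(X_t) = (6/5)^2 * (1 - exp(-2*6 t)) / (2 * 6) = 3/25 - 3*exp(-12*t)/25.
As t -> infinity, exp(-2*6 t) -> 0, so the stationary variance is sigma^2 / (2 theta) = 3/25.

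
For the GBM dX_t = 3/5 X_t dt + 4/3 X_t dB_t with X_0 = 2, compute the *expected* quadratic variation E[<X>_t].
E[<X>_t] = 160*exp(134*t/45)/67 - 160/67

<X>_t = int_0^t ((4/3) * X_s)^2 ds. Taking expectation inside the integral: E[<X>_t] = (4/3)^2 * int_0^t E[X_s^2] ds. For GBM, E[X_s^2] = x_0^2 * exp((2 mu + sigma^2) s). Integrating:
  E[<X>_t] = (4/3)^2 * 2^2 * (exp((2*(3/5) + (4/3)^2) t) - 1) / (2*(3/5) + (4/3)^2)
           = (4/3)^2 * 2^2 * (exp((134/45) t) - 1) / (134/45) = 160*exp(134*t/45)/67 - 160/67.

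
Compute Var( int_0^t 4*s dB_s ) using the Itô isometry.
Var = 16*t^3/3

The Itô integral of a deterministic integrand f(s) has mean 0 because each increment f(s) * (B_{s+ds} - B_s) has mean 0. By the Itô isometry:
  Var( int_0^t f(s) dB_s ) = E[ (int_0^t f(s) dB_s)^2 ] = int_0^t f(s)^2 ds.
Here f(s) = 4*s, so f(s)^2 = 16*s^2. Integrate:
  int_0^t (16*s^2) ds = 16*t^3/3.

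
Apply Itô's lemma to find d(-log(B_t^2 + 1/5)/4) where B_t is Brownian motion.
d(-log(B_t^2 + 1/5)/4) = (5*(5*B_t^2 - 1)/(4*(5*B_t^2 + 1)^2)) dt + (-5*B_t/(10*B_t^2 + 2)) dB_t

Itô's formula for f(B_t) gives d f(B_t) = f'(B_t) dB_t + (1/2) f''(B_t) dt. Compute derivatives of f(x) = -log(x^2 + 1/5)/4:
  f'(x)  = -5*x/(10*x^2 + 2)
  f''(x) = 5*(5*x^2 - 1)/(2*(5*x^2 + 1)^2)
Substitute x = B_t and multiply the f'' term by 1/2:
  drift     = (1/2) * (5*(5*x^2 - 1)/(2*(5*x^2 + 1)^2)) evaluated at B_t = 5*(5*B_t^2 - 1)/(4*(5*B_t^2 + 1)^2)
  diffusion = (-5*x/(10*x^2 + 2)) evaluated at B_t = -5*B_t/(10*B_t^2 + 2)
Therefore d(-log(B_t^2 + 1/5)/4) = (5*(5*B_t^2 - 1)/(4*(5*B_t^2 + 1)^2)) dt + (-5*B_t/(10*B_t^2 + 2)) dB_t.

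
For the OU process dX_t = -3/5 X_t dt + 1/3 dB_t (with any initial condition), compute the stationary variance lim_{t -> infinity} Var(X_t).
lim Var(X_t) = 5/54

The OU SDE dX = -theta X dt + sigma dB admits the integrating factor exp(theta t): d(exp(theta t) X_t) = sigma exp(theta t) dB_t. Integrating from 0 to t gives X_t = x_0 * exp(-theta t) + sigma * int_0^t exp(-theta (t-s)) dB_s for any initial x_0. The Itô integral has variance (by the Itô isometry) sigma^2 * int_0^t exp(-2 theta (t - s)) ds = sigma^2 * (1 - exp(-2 theta t)) / (2 theta), independent of x_0.
With theta = 3/5, sigma = 1/3:
  Var(X_t) = (1/3)^2 * (1 - exp(-2*3/5 t)) / (2 * 3/5) = 5/54 - 5*exp(-6*t/5)/54.
As t -> infinity, exp(-2*3/5 t) -> 0, so the stationary variance is sigma^2 / (2 theta) = 5/54.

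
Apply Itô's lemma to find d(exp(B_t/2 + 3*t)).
d(exp(B_t/2 + 3*t)) = (25*exp(B_t/2 + 3*t)/8) dt + (exp(B_t/2 + 3*t)/2) dB_t

Itô's formula for f(t, x): d f(t, B_t) = (f_t + (1/2) f_xx) dt + f_x dB_t. Compute partials of f(t, x) = exp(3*t + x/2):
  f_t(t,x)  = 3*exp(3*t + x/2)
  f_x(t,x)  = exp(3*t + x/2)/2
  f_xx(t,x) = exp(3*t + x/2)/4
Assemble drift = f_t + (1/2) f_xx = 25*exp(3*t + x/2)/8 and diffusion = f_x = exp(3*t + x/2)/2. Substituting x = B_t:
  d(exp(B_t/2 + 3*t)) = (25*exp(B_t/2 + 3*t)/8) dt + (exp(B_t/2 + 3*t)/2) dB_t.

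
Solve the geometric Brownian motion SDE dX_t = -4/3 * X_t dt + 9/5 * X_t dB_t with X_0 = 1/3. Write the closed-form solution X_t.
X_t = 1/3 * exp((-443/150) * t + (9/5) * B_t)

For GBM dX = mu X dt + sigma X dB with X_0 = x_0, apply Itô to Y = log X: dY = (mu - sigma^2/2) dt + sigma dB, so Y_t = log(x_0) + (mu - sigma^2/2) t + sigma B_t and hence X_t = x_0 * exp((mu - sigma^2/2) t + sigma B_t).
With mu = -4/3, sigma = 9/5, x_0 = 1/3, this gives:
  X_t = 1/3 * exp((-443/150) * t + (9/5) * B_t).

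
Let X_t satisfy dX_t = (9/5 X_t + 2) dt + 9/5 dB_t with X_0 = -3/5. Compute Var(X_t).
Var(X_t) = 9*exp(18*t/5)/10 - 9/10

The variance V(t) = Var(X_t) satisfies V'(t) = 2 a V(t) + c^2 with V(0) = 0 (drift coefficient is linear in X, diffusion is constant). With a = 9/5, c = 9/5, the solution is
  V(t) = (c^2 / (2 a)) * (exp(2 a t) - 1)
       = ((9/5)^2 / (2*(9/5))) * (exp((18/5) t) - 1)
       = 9*exp(18*t/5)/10 - 9/10.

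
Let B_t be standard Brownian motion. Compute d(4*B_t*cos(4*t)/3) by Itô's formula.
d(4*B_t*cos(4*t)/3) = (-16*B_t*sin(4*t)/3) dt + (4*cos(4*t)/3) dB_t

Itô's formula for f(t, x): d f(t, B_t) = (f_t + (1/2) f_xx) dt + f_x dB_t. Compute partials of f(t, x) = 4*x*cos(4*t)/3:
  f_t(t,x)  = -16*x*sin(4*t)/3
  f_x(t,x)  = 4*cos(4*t)/3
  f_xx(t,x) = 0
Assemble drift = f_t + (1/2) f_xx = -16*x*sin(4*t)/3 and diffusion = f_x = 4*cos(4*t)/3. Substituting x = B_t:
  d(4*B_t*cos(4*t)/3) = (-16*B_t*sin(4*t)/3) dt + (4*cos(4*t)/3) dB_t.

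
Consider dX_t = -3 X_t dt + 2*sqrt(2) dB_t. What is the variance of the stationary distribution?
lim Var(X_t) = 4/3

The OU SDE dX = -theta X dt + sigma dB admits the integrating factor exp(theta t): d(exp(theta t) X_t) = sigma exp(theta t) dB_t. Integrating from 0 to t gives X_t = x_0 * exp(-theta t) + sigma * int_0^t exp(-theta (t-s)) dB_s for any initial x_0. The Itô integral has variance (by the Itô isometry) sigma^2 * int_0^t exp(-2 theta (t - s)) ds = sigma^2 * (1 - exp(-2 theta t)) / (2 theta), independent of x_0.
With theta = 3, sigma = 2*sqrt(2):
  Var(X_t) = (2*sqrt(2))^2 * (1 - exp(-2*3 t)) / (2 * 3) = 4/3 - 4*exp(-6*t)/3.
As t -> infinity, exp(-2*3 t) -> 0, so the stationary variance is sigma^2 / (2 theta) = 4/3.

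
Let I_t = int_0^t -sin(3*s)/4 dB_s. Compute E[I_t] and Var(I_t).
E[I_t] = 0; Var(I_t) = t/32 - sin(6*t)/192

The Itô integral of a deterministic integrand f(s) has mean 0 because each increment f(s) * (B_{s+ds} - B_s) has mean 0. By the Itô isometry:
  Var( int_0^t f(s) dB_s ) = E[ (int_0^t f(s) dB_s)^2 ] = int_0^t f(s)^2 ds.
Here f(s) = -sin(3*s)/4, so f(s)^2 = sin(3*s)^2/16. Integrate:
  int_0^t (sin(3*s)^2/16) ds = t/32 - sin(6*t)/192.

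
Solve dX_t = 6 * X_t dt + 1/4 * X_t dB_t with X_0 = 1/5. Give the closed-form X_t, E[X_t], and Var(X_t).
X_t = 1/5 * exp((191/32) t + (1/4) B_t); E[X_t] = exp(6*t)/5; Var(X_t) = (exp(t/16) - 1)*exp(12*t)/25

For GBM dX = mu X dt + sigma X dB with X_0 = x_0, apply Itô to Y = log X: dY = (mu - sigma^2/2) dt + sigma dB, so Y_t = log(x_0) + (mu - sigma^2/2) t + sigma B_t and hence X_t = x_0 * exp((mu - sigma^2/2) t + sigma B_t).
With mu = 6, sigma = 1/4, x_0 = 1/5, this gives:
  X_t = 1/5 * exp((191/32) * t + (1/4) * B_t).
Since sigma*B_t ~ Normal(0, sigma^2 t), E[exp(sigma*B_t)] = exp(sigma^2 t / 2); so E[X_t] = x_0 * exp((mu - sigma^2/2) t) * exp(sigma^2 t / 2) = x_0 * exp(mu t) = exp(6*t)/5.
Var(X_t) = E[X_t^2] - (E[X_t])^2 = x_0^2 * exp(2 mu t) * (exp(sigma^2 t) - 1) = (exp(t/16) - 1)*exp(12*t)/25.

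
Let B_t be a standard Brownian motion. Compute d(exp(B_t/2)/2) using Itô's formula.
d(exp(B_t/2)/2) = (exp(B_t/2)/16) dt + (exp(B_t/2)/4) dB_t

Itô's formula for f(B_t) gives d f(B_t) = f'(B_t) dB_t + (1/2) f''(B_t) dt. Compute derivatives of f(x) = exp(x/2)/2:
  f'(x)  = exp(x/2)/4
  f''(x) = exp(x/2)/8
Substitute x = B_t and multiply the f'' term by 1/2:
  drift     = (1/2) * (exp(x/2)/8) evaluated at B_t = exp(B_t/2)/16
  diffusion = (exp(x/2)/4) evaluated at B_t = exp(B_t/2)/4
Therefore d(exp(B_t/2)/2) = (exp(B_t/2)/16) dt + (exp(B_t/2)/4) dB_t.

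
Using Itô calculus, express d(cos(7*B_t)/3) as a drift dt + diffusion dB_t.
d(cos(7*B_t)/3) = (-49*cos(7*B_t)/6) dt + (-7*sin(7*B_t)/3) dB_t

Itô's formula for f(B_t) gives d f(B_t) = f'(B_t) dB_t + (1/2) f''(B_t) dt. Compute derivatives of f(x) = cos(7*x)/3:
  f'(x)  = -7*sin(7*x)/3
  f''(x) = -49*cos(7*x)/3
Substitute x = B_t and multiply the f'' term by 1/2:
  drift     = (1/2) * (-49*cos(7*x)/3) evaluated at B_t = -49*cos(7*B_t)/6
  diffusion = (-7*sin(7*x)/3) evaluated at B_t = -7*sin(7*B_t)/3
Therefore d(cos(7*B_t)/3) = (-49*cos(7*B_t)/6) dt + (-7*sin(7*B_t)/3) dB_t.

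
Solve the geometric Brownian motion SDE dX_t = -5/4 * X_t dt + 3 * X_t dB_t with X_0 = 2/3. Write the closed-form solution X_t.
X_t = 2/3 * exp((-23/4) * t + (3) * B_t)

For GBM dX = mu X dt + sigma X dB with X_0 = x_0, apply Itô to Y = log X: dY = (mu - sigma^2/2) dt + sigma dB, so Y_t = log(x_0) + (mu - sigma^2/2) t + sigma B_t and hence X_t = x_0 * exp((mu - sigma^2/2) t + sigma B_t).
With mu = -5/4, sigma = 3, x_0 = 2/3, this gives:
  X_t = 2/3 * exp((-23/4) * t + (3) * B_t).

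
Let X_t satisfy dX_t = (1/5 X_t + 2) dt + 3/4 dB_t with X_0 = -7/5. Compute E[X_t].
E[X_t] = 43*exp(t/5)/5 - 10

Taking expectations and using E[dB_t] = 0, the mean m(t) = E[X_t] satisfies the ODE m'(t) = a m(t) + b with m(0) = x_0. With a = 1/5, b = 2, x_0 = -7/5, the solution is
  m(t) = x_0 * exp(a t) + (b/a) * (exp(a t) - 1)
       = (-7/5) * exp((1/5) t) + (2/(1/5)) * (exp((1/5) t) - 1)
       = 43*exp(t/5)/5 - 10.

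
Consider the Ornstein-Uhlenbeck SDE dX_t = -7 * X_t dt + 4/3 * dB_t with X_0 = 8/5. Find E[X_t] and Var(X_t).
E[X_t] = 8*exp(-7*t)/5; Var(X_t) = 8/63 - 8*exp(-14*t)/63

The OU SDE dX = -theta X dt + sigma dB admits the integrating factor exp(theta t): d(exp(theta t) X_t) = sigma exp(theta t) dB_t. Integrating from 0 to t:
  X_t = x_0 * exp(-theta t) + sigma * int_0^t exp(-theta (t-s)) dB_s.
The Itô integral has mean 0 and (by the Itô isometry) variance sigma^2 * int_0^t exp(-2 theta (t - s)) ds = sigma^2 * (1 - exp(-2 theta t)) / (2 theta).
With theta = 7, sigma = 4/3, x_0 = 8/5:
  E[X_t] = 8/5 * exp(-7 t) = 8*exp(-7*t)/5
  Var(X_t) = (4/3)^2 * (1 - exp(-2*7 t)) / (2 * 7) = 8/63 - 8*exp(-14*t)/63.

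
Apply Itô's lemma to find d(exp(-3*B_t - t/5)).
d(exp(-3*B_t - t/5)) = (43*exp(-3*B_t - t/5)/10) dt + (-3*exp(-3*B_t - t/5)) dB_t

Itô's formula for f(t, x): d f(t, B_t) = (f_t + (1/2) f_xx) dt + f_x dB_t. Compute partials of f(t, x) = exp(-t/5 - 3*x):
  f_t(t,x)  = -exp(-t/5 - 3*x)/5
  f_x(t,x)  = -3*exp(-t/5 - 3*x)
  f_xx(t,x) = 9*exp(-t/5 - 3*x)
Assemble drift = f_t + (1/2) f_xx = 43*exp(-t/5 - 3*x)/10 and diffusion = f_x = -3*exp(-t/5 - 3*x). Substituting x = B_t:
  d(exp(-3*B_t - t/5)) = (43*exp(-3*B_t - t/5)/10) dt + (-3*exp(-3*B_t - t/5)) dB_t.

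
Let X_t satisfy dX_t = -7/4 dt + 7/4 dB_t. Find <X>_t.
<X>_t = 49*t/16

For an Itô process dX_t = a(t) dt + b(t) dB_t, the quadratic variation is <X>_t = int_0^t b(s)^2 ds (the drift term does not contribute). Here b(s) = 7/4, so
  b(s)^2 = 49/16.
Integrating from 0 to t:
  <X>_t = int_0^t (49/16) ds = 49*t/16.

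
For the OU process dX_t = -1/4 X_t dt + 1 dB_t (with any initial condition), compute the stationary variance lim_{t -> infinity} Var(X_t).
lim Var(X_t) = 2

The OU SDE dX = -theta X dt + sigma dB admits the integrating factor exp(theta t): d(exp(theta t) X_t) = sigma exp(theta t) dB_t. Integrating from 0 to t gives X_t = x_0 * exp(-theta t) + sigma * int_0^t exp(-theta (t-s)) dB_s for any initial x_0. The Itô integral has variance (by the Itô isometry) sigma^2 * int_0^t exp(-2 theta (t - s)) ds = sigma^2 * (1 - exp(-2 theta t)) / (2 theta), independent of x_0.
With theta = 1/4, sigma = 1:
  Var(X_t) = (1)^2 * (1 - exp(-2*1/4 t)) / (2 * 1/4) = 2 - 2*exp(-t/2).
As t -> infinity, exp(-2*1/4 t) -> 0, so the stationary variance is sigma^2 / (2 theta) = 2.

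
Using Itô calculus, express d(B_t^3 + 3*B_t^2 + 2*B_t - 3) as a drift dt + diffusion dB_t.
d(B_t^3 + 3*B_t^2 + 2*B_t - 3) = (3*B_t + 3) dt + (3*B_t^2 + 6*B_t + 2) dB_t

Itô's formula for f(B_t) gives d f(B_t) = f'(B_t) dB_t + (1/2) f''(B_t) dt. Compute derivatives of f(x) = x^3 + 3*x^2 + 2*x - 3:
  f'(x)  = 3*x^2 + 6*x + 2
  f''(x) = 6*x + 6
Substitute x = B_t and multiply the f'' term by 1/2:
  drift     = (1/2) * (6*x + 6) evaluated at B_t = 3*B_t + 3
  diffusion = (3*x^2 + 6*x + 2) evaluated at B_t = 3*B_t^2 + 6*B_t + 2
Therefore d(B_t^3 + 3*B_t^2 + 2*B_t - 3) = (3*B_t + 3) dt + (3*B_t^2 + 6*B_t + 2) dB_t.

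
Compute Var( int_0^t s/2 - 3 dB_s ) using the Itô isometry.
Var = t*(t^2 - 18*t + 108)/12

The Itô integral of a deterministic integrand f(s) has mean 0 because each increment f(s) * (B_{s+ds} - B_s) has mean 0. By the Itô isometry:
  Var( int_0^t f(s) dB_s ) = E[ (int_0^t f(s) dB_s)^2 ] = int_0^t f(s)^2 ds.
Here f(s) = s/2 - 3, so f(s)^2 = (s - 6)^2/4. Integrate:
  int_0^t ((s - 6)^2/4) ds = t*(t^2 - 18*t + 108)/12.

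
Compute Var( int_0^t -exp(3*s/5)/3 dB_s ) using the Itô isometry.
Var = 5*exp(6*t/5)/54 - 5/54

The Itô integral of a deterministic integrand f(s) has mean 0 because each increment f(s) * (B_{s+ds} - B_s) has mean 0. By the Itô isometry:
  Var( int_0^t f(s) dB_s ) = E[ (int_0^t f(s) dB_s)^2 ] = int_0^t f(s)^2 ds.
Here f(s) = -exp(3*s/5)/3, so f(s)^2 = exp(6*s/5)/9. Integrate:
  int_0^t (exp(6*s/5)/9) ds = 5*exp(6*t/5)/54 - 5/54.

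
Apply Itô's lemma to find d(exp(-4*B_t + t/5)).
d(exp(-4*B_t + t/5)) = (41*exp(-4*B_t + t/5)/5) dt + (-4*exp(-4*B_t + t/5)) dB_t

Itô's formula for f(t, x): d f(t, B_t) = (f_t + (1/2) f_xx) dt + f_x dB_t. Compute partials of f(t, x) = exp(t/5 - 4*x):
  f_t(t,x)  = exp(t/5 - 4*x)/5
  f_x(t,x)  = -4*exp(t/5 - 4*x)
  f_xx(t,x) = 16*exp(t/5 - 4*x)
Assemble drift = f_t + (1/2) f_xx = 41*exp(t/5 - 4*x)/5 and diffusion = f_x = -4*exp(t/5 - 4*x). Substituting x = B_t:
  d(exp(-4*B_t + t/5)) = (41*exp(-4*B_t + t/5)/5) dt + (-4*exp(-4*B_t + t/5)) dB_t.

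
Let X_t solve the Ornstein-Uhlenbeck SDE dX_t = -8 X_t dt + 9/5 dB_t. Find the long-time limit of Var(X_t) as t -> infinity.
lim Var(X_t) = 81/400

The OU SDE dX = -theta X dt + sigma dB admits the integrating factor exp(theta t): d(exp(theta t) X_t) = sigma exp(theta t) dB_t. Integrating from 0 to t gives X_t = x_0 * exp(-theta t) + sigma * int_0^t exp(-theta (t-s)) dB_s for any initial x_0. The Itô integral has variance (by the Itô isometry) sigma^2 * int_0^t exp(-2 theta (t - s)) ds = sigma^2 * (1 - exp(-2 theta t)) / (2 theta), independent of x_0.
With theta = 8, sigma = 9/5:
  Var(X_t) = (9/5)^2 * (1 - exp(-2*8 t)) / (2 * 8) = 81/400 - 81*exp(-16*t)/400.
As t -> infinity, exp(-2*8 t) -> 0, so the stationary variance is sigma^2 / (2 theta) = 81/400.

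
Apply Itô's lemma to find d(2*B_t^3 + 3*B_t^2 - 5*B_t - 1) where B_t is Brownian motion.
d(2*B_t^3 + 3*B_t^2 - 5*B_t - 1) = (6*B_t + 3) dt + (6*B_t^2 + 6*B_t - 5) dB_t

Itô's formula for f(B_t) gives d f(B_t) = f'(B_t) dB_t + (1/2) f''(B_t) dt. Compute derivatives of f(x) = 2*x^3 + 3*x^2 - 5*x - 1:
  f'(x)  = 6*x^2 + 6*x - 5
  f''(x) = 12*x + 6
Substitute x = B_t and multiply the f'' term by 1/2:
  drift     = (1/2) * (12*x + 6) evaluated at B_t = 6*B_t + 3
  diffusion = (6*x^2 + 6*x - 5) evaluated at B_t = 6*B_t^2 + 6*B_t - 5
Therefore d(2*B_t^3 + 3*B_t^2 - 5*B_t - 1) = (6*B_t + 3) dt + (6*B_t^2 + 6*B_t - 5) dB_t.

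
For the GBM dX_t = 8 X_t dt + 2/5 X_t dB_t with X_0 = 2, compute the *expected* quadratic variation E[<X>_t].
E[<X>_t] = 4*exp(404*t/25)/101 - 4/101

<X>_t = int_0^t ((2/5) * X_s)^2 ds. Taking expectation inside the integral: E[<X>_t] = (2/5)^2 * int_0^t E[X_s^2] ds. For GBM, E[X_s^2] = x_0^2 * exp((2 mu + sigma^2) s). Integrating:
  E[<X>_t] = (2/5)^2 * 2^2 * (exp((2*8 + (2/5)^2) t) - 1) / (2*8 + (2/5)^2)
           = (2/5)^2 * 2^2 * (exp((404/25) t) - 1) / (404/25) = 4*exp(404*t/25)/101 - 4/101.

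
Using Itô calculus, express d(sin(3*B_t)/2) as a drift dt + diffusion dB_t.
d(sin(3*B_t)/2) = (-9*sin(3*B_t)/4) dt + (3*cos(3*B_t)/2) dB_t

Itô's formula for f(B_t) gives d f(B_t) = f'(B_t) dB_t + (1/2) f''(B_t) dt. Compute derivatives of f(x) = sin(3*x)/2:
  f'(x)  = 3*cos(3*x)/2
  f''(x) = -9*sin(3*x)/2
Substitute x = B_t and multiply the f'' term by 1/2:
  drift     = (1/2) * (-9*sin(3*x)/2) evaluated at B_t = -9*sin(3*B_t)/4
  diffusion = (3*cos(3*x)/2) evaluated at B_t = 3*cos(3*B_t)/2
Therefore d(sin(3*B_t)/2) = (-9*sin(3*B_t)/4) dt + (3*cos(3*B_t)/2) dB_t.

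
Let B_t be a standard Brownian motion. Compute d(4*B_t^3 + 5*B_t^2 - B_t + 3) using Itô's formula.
d(4*B_t^3 + 5*B_t^2 - B_t + 3) = (12*B_t + 5) dt + (12*B_t^2 + 10*B_t - 1) dB_t

Itô's formula for f(B_t) gives d f(B_t) = f'(B_t) dB_t + (1/2) f''(B_t) dt. Compute derivatives of f(x) = 4*x^3 + 5*x^2 - x + 3:
  f'(x)  = 12*x^2 + 10*x - 1
  f''(x) = 24*x + 10
Substitute x = B_t and multiply the f'' term by 1/2:
  drift     = (1/2) * (24*x + 10) evaluated at B_t = 12*B_t + 5
  diffusion = (12*x^2 + 10*x - 1) evaluated at B_t = 12*B_t^2 + 10*B_t - 1
Therefore d(4*B_t^3 + 5*B_t^2 - B_t + 3) = (12*B_t + 5) dt + (12*B_t^2 + 10*B_t - 1) dB_t.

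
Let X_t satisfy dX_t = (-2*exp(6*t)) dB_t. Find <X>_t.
<X>_t = exp(12*t)/3 - 1/3

For an Itô process dX_t = a(t) dt + b(t) dB_t, the quadratic variation is <X>_t = int_0^t b(s)^2 ds (the drift term does not contribute). Here b(s) = -2*exp(6*s), so
  b(s)^2 = 4*exp(12*s).
Integrating from 0 to t:
  <X>_t = int_0^t (4*exp(12*s)) ds = exp(12*t)/3 - 1/3.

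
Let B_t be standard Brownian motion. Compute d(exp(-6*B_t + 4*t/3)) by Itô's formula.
d(exp(-6*B_t + 4*t/3)) = (58*exp(-6*B_t + 4*t/3)/3) dt + (-6*exp(-6*B_t + 4*t/3)) dB_t

Itô's formula for f(t, x): d f(t, B_t) = (f_t + (1/2) f_xx) dt + f_x dB_t. Compute partials of f(t, x) = exp(4*t/3 - 6*x):
  f_t(t,x)  = 4*exp(4*t/3 - 6*x)/3
  f_x(t,x)  = -6*exp(4*t/3 - 6*x)
  f_xx(t,x) = 36*exp(4*t/3 - 6*x)
Assemble drift = f_t + (1/2) f_xx = 58*exp(4*t/3 - 6*x)/3 and diffusion = f_x = -6*exp(4*t/3 - 6*x). Substituting x = B_t:
  d(exp(-6*B_t + 4*t/3)) = (58*exp(-6*B_t + 4*t/3)/3) dt + (-6*exp(-6*B_t + 4*t/3)) dB_t.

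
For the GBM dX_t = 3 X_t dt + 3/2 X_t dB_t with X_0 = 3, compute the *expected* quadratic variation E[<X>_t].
E[<X>_t] = 27*exp(33*t/4)/11 - 27/11

<X>_t = int_0^t ((3/2) * X_s)^2 ds. Taking expectation inside the integral: E[<X>_t] = (3/2)^2 * int_0^t E[X_s^2] ds. For GBM, E[X_s^2] = x_0^2 * exp((2 mu + sigma^2) s). Integrating:
  E[<X>_t] = (3/2)^2 * 3^2 * (exp((2*3 + (3/2)^2) t) - 1) / (2*3 + (3/2)^2)
           = (3/2)^2 * 3^2 * (exp((33/4) t) - 1) / (33/4) = 27*exp(33*t/4)/11 - 27/11.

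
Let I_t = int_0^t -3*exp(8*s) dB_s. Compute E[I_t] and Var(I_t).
E[I_t] = 0; Var(I_t) = 9*exp(16*t)/16 - 9/16

The Itô integral of a deterministic integrand f(s) has mean 0 because each increment f(s) * (B_{s+ds} - B_s) has mean 0. By the Itô isometry:
  Var( int_0^t f(s) dB_s ) = E[ (int_0^t f(s) dB_s)^2 ] = int_0^t f(s)^2 ds.
Here f(s) = -3*exp(8*s), so f(s)^2 = 9*exp(16*s). Integrate:
  int_0^t (9*exp(16*s)) ds = 9*exp(16*t)/16 - 9/16.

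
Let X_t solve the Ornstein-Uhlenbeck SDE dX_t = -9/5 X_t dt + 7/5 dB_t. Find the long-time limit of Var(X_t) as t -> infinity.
lim Var(X_t) = 49/90

The OU SDE dX = -theta X dt + sigma dB admits the integrating factor exp(theta t): d(exp(theta t) X_t) = sigma exp(theta t) dB_t. Integrating from 0 to t gives X_t = x_0 * exp(-theta t) + sigma * int_0^t exp(-theta (t-s)) dB_s for any initial x_0. The Itô integral has variance (by the Itô isometry) sigma^2 * int_0^t exp(-2 theta (t - s)) ds = sigma^2 * (1 - exp(-2 theta t)) / (2 theta), independent of x_0.
With theta = 9/5, sigma = 7/5:
  Var(X_t) = (7/5)^2 * (1 - exp(-2*9/5 t)) / (2 * 9/5) = 49/90 - 49*exp(-18*t/5)/90.
As t -> infinity, exp(-2*9/5 t) -> 0, so the stationary variance is sigma^2 / (2 theta) = 49/90.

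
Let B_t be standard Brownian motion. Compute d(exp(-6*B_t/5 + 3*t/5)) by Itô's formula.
d(exp(-6*B_t/5 + 3*t/5)) = (33*exp(-6*B_t/5 + 3*t/5)/25) dt + (-6*exp(-6*B_t/5 + 3*t/5)/5) dB_t

Itô's formula for f(t, x): d f(t, B_t) = (f_t + (1/2) f_xx) dt + f_x dB_t. Compute partials of f(t, x) = exp(3*t/5 - 6*x/5):
  f_t(t,x)  = 3*exp(3*t/5 - 6*x/5)/5
  f_x(t,x)  = -6*exp(3*t/5 - 6*x/5)/5
  f_xx(t,x) = 36*exp(3*t/5 - 6*x/5)/25
Assemble drift = f_t + (1/2) f_xx = 33*exp(3*t/5 - 6*x/5)/25 and diffusion = f_x = -6*exp(3*t/5 - 6*x/5)/5. Substituting x = B_t:
  d(exp(-6*B_t/5 + 3*t/5)) = (33*exp(-6*B_t/5 + 3*t/5)/25) dt + (-6*exp(-6*B_t/5 + 3*t/5)/5) dB_t.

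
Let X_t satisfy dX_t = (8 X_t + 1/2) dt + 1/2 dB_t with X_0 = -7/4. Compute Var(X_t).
Var(X_t) = exp(16*t)/64 - 1/64

The variance V(t) = Var(X_t) satisfies V'(t) = 2 a V(t) + c^2 with V(0) = 0 (drift coefficient is linear in X, diffusion is constant). With a = 8, c = 1/2, the solution is
  V(t) = (c^2 / (2 a)) * (exp(2 a t) - 1)
       = ((1/2)^2 / (2*8)) * (exp(16 t) - 1)
       = exp(16*t)/64 - 1/64.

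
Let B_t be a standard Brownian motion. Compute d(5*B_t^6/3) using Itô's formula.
d(5*B_t^6/3) = (25*B_t^4) dt + (10*B_t^5) dB_t

Itô's formula for f(B_t) gives d f(B_t) = f'(B_t) dB_t + (1/2) f''(B_t) dt. Compute derivatives of f(x) = 5*x^6/3:
  f'(x)  = 10*x^5
  f''(x) = 50*x^4
Substitute x = B_t and multiply the f'' term by 1/2:
  drift     = (1/2) * (50*x^4) evaluated at B_t = 25*B_t^4
  diffusion = (10*x^5) evaluated at B_t = 10*B_t^5
Therefore d(5*B_t^6/3) = (25*B_t^4) dt + (10*B_t^5) dB_t.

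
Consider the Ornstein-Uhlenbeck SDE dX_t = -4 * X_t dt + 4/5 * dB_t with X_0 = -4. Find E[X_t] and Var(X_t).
E[X_t] = -4*exp(-4*t); Var(X_t) = 2/25 - 2*exp(-8*t)/25

The OU SDE dX = -theta X dt + sigma dB admits the integrating factor exp(theta t): d(exp(theta t) X_t) = sigma exp(theta t) dB_t. Integrating from 0 to t:
  X_t = x_0 * exp(-theta t) + sigma * int_0^t exp(-theta (t-s)) dB_s.
The Itô integral has mean 0 and (by the Itô isometry) variance sigma^2 * int_0^t exp(-2 theta (t - s)) ds = sigma^2 * (1 - exp(-2 theta t)) / (2 theta).
With theta = 4, sigma = 4/5, x_0 = -4:
  E[X_t] = -4 * exp(-4 t) = -4*exp(-4*t)
  Var(X_t) = (4/5)^2 * (1 - exp(-2*4 t)) / (2 * 4) = 2/25 - 2*exp(-8*t)/25.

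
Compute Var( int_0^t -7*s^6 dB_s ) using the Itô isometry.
Var = 49*t^13/13

The Itô integral of a deterministic integrand f(s) has mean 0 because each increment f(s) * (B_{s+ds} - B_s) has mean 0. By the Itô isometry:
  Var( int_0^t f(s) dB_s ) = E[ (int_0^t f(s) dB_s)^2 ] = int_0^t f(s)^2 ds.
Here f(s) = -7*s^6, so f(s)^2 = 49*s^12. Integrate:
  int_0^t (49*s^12) ds = 49*t^13/13.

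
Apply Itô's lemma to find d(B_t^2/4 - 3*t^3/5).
d(B_t^2/4 - 3*t^3/5) = (1/4 - 9*t^2/5) dt + (B_t/2) dB_t

Itô's formula for f(t, x): d f(t, B_t) = (f_t + (1/2) f_xx) dt + f_x dB_t. Compute partials of f(t, x) = -3*t^3/5 + x^2/4:
  f_t(t,x)  = -9*t^2/5
  f_x(t,x)  = x/2
  f_xx(t,x) = 1/2
Assemble drift = f_t + (1/2) f_xx = 1/4 - 9*t^2/5 and diffusion = f_x = x/2. Substituting x = B_t:
  d(B_t^2/4 - 3*t^3/5) = (1/4 - 9*t^2/5) dt + (B_t/2) dB_t.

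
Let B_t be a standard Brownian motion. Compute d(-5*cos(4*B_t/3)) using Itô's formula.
d(-5*cos(4*B_t/3)) = (40*cos(4*B_t/3)/9) dt + (20*sin(4*B_t/3)/3) dB_t

Itô's formula for f(B_t) gives d f(B_t) = f'(B_t) dB_t + (1/2) f''(B_t) dt. Compute derivatives of f(x) = -5*cos(4*x/3):
  f'(x)  = 20*sin(4*x/3)/3
  f''(x) = 80*cos(4*x/3)/9
Substitute x = B_t and multiply the f'' term by 1/2:
  drift     = (1/2) * (80*cos(4*x/3)/9) evaluated at B_t = 40*cos(4*B_t/3)/9
  diffusion = (20*sin(4*x/3)/3) evaluated at B_t = 20*sin(4*B_t/3)/3
Therefore d(-5*cos(4*B_t/3)) = (40*cos(4*B_t/3)/9) dt + (20*sin(4*B_t/3)/3) dB_t.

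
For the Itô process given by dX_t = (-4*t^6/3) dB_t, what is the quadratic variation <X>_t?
<X>_t = 16*t^13/117

For an Itô process dX_t = a(t) dt + b(t) dB_t, the quadratic variation is <X>_t = int_0^t b(s)^2 ds (the drift term does not contribute). Here b(s) = -4*s^6/3, so
  b(s)^2 = 16*s^12/9.
Integrating from 0 to t:
  <X>_t = int_0^t (16*s^12/9) ds = 16*t^13/117.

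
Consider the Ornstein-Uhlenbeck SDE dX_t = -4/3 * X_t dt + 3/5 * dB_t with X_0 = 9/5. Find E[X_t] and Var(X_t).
E[X_t] = 9*exp(-4*t/3)/5; Var(X_t) = 27/200 - 27*exp(-8*t/3)/200

The OU SDE dX = -theta X dt + sigma dB admits the integrating factor exp(theta t): d(exp(theta t) X_t) = sigma exp(theta t) dB_t. Integrating from 0 to t:
  X_t = x_0 * exp(-theta t) + sigma * int_0^t exp(-theta (t-s)) dB_s.
The Itô integral has mean 0 and (by the Itô isometry) variance sigma^2 * int_0^t exp(-2 theta (t - s)) ds = sigma^2 * (1 - exp(-2 theta t)) / (2 theta).
With theta = 4/3, sigma = 3/5, x_0 = 9/5:
  E[X_t] = 9/5 * exp(-4/3 t) = 9*exp(-4*t/3)/5
  Var(X_t) = (3/5)^2 * (1 - exp(-2*4/3 t)) / (2 * 4/3) = 27/200 - 27*exp(-8*t/3)/200.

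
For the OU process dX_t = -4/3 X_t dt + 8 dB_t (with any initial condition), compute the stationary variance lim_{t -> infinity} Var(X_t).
lim Var(X_t) = 24

The OU SDE dX = -theta X dt + sigma dB admits the integrating factor exp(theta t): d(exp(theta t) X_t) = sigma exp(theta t) dB_t. Integrating from 0 to t gives X_t = x_0 * exp(-theta t) + sigma * int_0^t exp(-theta (t-s)) dB_s for any initial x_0. The Itô integral has variance (by the Itô isometry) sigma^2 * int_0^t exp(-2 theta (t - s)) ds = sigma^2 * (1 - exp(-2 theta t)) / (2 theta), independent of x_0.
With theta = 4/3, sigma = 8:
  Var(X_t) = (8)^2 * (1 - exp(-2*4/3 t)) / (2 * 4/3) = 24 - 24*exp(-8*t/3).
As t -> infinity, exp(-2*4/3 t) -> 0, so the stationary variance is sigma^2 / (2 theta) = 24.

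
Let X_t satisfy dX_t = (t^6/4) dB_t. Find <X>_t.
<X>_t = t^13/208

For an Itô process dX_t = a(t) dt + b(t) dB_t, the quadratic variation is <X>_t = int_0^t b(s)^2 ds (the drift term does not contribute). Here b(s) = s^6/4, so
  b(s)^2 = s^12/16.
Integrating from 0 to t:
  <X>_t = int_0^t (s^12/16) ds = t^13/208.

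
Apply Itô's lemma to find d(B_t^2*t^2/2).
d(B_t^2*t^2/2) = (t*(2*B_t^2 + t)/2) dt + (B_t*t^2) dB_t

Itô's formula for f(t, x): d f(t, B_t) = (f_t + (1/2) f_xx) dt + f_x dB_t. Compute partials of f(t, x) = t^2*x^2/2:
  f_t(t,x)  = t*x^2
  f_x(t,x)  = t^2*x
  f_xx(t,x) = t^2
Assemble drift = f_t + (1/2) f_xx = t*(t + 2*x^2)/2 and diffusion = f_x = t^2*x. Substituting x = B_t:
  d(B_t^2*t^2/2) = (t*(2*B_t^2 + t)/2) dt + (B_t*t^2) dB_t.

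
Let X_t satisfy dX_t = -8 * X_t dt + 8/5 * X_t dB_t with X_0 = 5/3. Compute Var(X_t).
Var(X_t) = (25*exp(64*t/25) - 25)*exp(-16*t)/9

For GBM dX = mu X dt + sigma X dB with X_0 = x_0, apply Itô to Y = log X: dY = (mu - sigma^2/2) dt + sigma dB, so Y_t = log(x_0) + (mu - sigma^2/2) t + sigma B_t and hence X_t = x_0 * exp((mu - sigma^2/2) t + sigma B_t).
With mu = -8, sigma = 8/5, x_0 = 5/3, this gives:
  X_t = 5/3 * exp((-232/25) * t + (8/5) * B_t).
Since sigma*B_t ~ Normal(0, sigma^2 t), E[exp(sigma*B_t)] = exp(sigma^2 t / 2); so E[X_t] = x_0 * exp((mu - sigma^2/2) t) * exp(sigma^2 t / 2) = x_0 * exp(mu t) = 5*exp(-8*t)/3.
Var(X_t) = E[X_t^2] - (E[X_t])^2 = x_0^2 * exp(2 mu t) * (exp(sigma^2 t) - 1) = (25*exp(64*t/25) - 25)*exp(-16*t)/9.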